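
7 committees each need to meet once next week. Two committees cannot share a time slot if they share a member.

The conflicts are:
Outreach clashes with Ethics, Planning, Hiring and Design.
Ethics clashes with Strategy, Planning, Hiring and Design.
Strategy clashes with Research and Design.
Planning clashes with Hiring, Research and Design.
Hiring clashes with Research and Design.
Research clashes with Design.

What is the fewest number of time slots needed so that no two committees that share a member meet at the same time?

5

Outreach, Ethics, Planning, Hiring, Design all conflict with each other, so at least 5 time slots are needed.
5 time slots suffice: Outreach=5, Ethics=3, Strategy=2, Planning=2, Hiring=4, Research=3, Design=1. No two conflicting committees share a time slot.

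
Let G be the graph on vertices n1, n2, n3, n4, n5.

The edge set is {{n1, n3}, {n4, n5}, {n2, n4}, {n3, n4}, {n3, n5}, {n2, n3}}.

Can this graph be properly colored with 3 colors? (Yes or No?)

The chromatic number is 3. n3, n4, n5 form a triangle, so at least 3 colors are needed.
A valid assignment using 3 colors: n1=blue, n2=green, n3=red, n4=blue, n5=green.
That is already a proper 3-coloring.

Yes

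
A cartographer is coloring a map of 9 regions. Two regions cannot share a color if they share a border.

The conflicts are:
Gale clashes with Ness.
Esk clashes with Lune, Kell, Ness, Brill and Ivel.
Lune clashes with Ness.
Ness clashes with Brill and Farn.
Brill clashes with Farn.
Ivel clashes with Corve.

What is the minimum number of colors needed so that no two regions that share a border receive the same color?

Ness, Brill, Farn are mutually in conflict, so at least 3 colors are needed.
3 colors suffice: Gale=2, Esk=2, Lune=3, Kell=1, Ness=1, Brill=3, Ivel=1, Corve=2, Farn=2. No two conflicting regions share a color.

3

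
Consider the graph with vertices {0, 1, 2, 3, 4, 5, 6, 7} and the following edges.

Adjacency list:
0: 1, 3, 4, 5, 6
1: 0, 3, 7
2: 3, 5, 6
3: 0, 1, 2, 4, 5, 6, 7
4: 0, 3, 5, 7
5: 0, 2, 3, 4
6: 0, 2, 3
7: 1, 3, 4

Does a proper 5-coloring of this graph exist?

Yes

The chromatic number is 4. 0, 3, 4, 5 form a clique, so at least 4 colors are needed.
4 colors suffice: color a → {3}; color b → {0, 2, 7}; color c → {1, 5, 6}; color d → {4}.
Since 5 ≥ 4, a proper 5-coloring certainly exists.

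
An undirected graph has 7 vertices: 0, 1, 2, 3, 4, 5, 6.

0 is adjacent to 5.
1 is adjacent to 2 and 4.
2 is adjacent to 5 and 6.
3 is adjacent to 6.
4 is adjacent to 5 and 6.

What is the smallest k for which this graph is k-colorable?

3 and 6 are adjacent, so at least 2 colors are needed.
2 colors suffice: 0=red, 1=blue, 2=red, 3=red, 4=red, 5=blue, 6=blue. Every edge joins two different colors.

2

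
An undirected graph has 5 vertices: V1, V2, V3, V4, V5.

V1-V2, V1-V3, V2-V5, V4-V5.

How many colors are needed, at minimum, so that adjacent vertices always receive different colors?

V2 and V5 are adjacent, so at least 2 colors are needed.
A valid assignment using 2 colors: V1=2, V2=1, V3=1, V4=1, V5=2. No two adjacent vertices share a color.

2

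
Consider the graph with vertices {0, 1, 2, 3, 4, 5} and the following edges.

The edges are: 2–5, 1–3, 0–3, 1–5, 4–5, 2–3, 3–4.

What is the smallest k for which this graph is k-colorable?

2

0 and 3 are adjacent, so at least 2 colors are needed.
2 colors suffice: 0=blue, 1=blue, 2=blue, 3=red, 4=blue, 5=red. Each edge has distinct colors on its endpoints.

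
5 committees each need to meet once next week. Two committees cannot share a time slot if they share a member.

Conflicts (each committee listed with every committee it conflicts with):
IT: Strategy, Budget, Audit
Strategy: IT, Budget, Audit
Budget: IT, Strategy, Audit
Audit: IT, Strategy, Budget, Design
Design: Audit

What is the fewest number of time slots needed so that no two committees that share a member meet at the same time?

IT, Strategy, Budget, Audit pairwise conflict, so at least 4 time slots are needed.
4 time slots suffice: time slot 1 → {Audit}; time slot 2 → {Strategy, Design}; time slot 3 → {IT}; time slot 4 → {Budget}. Each listed conflict is separated.

4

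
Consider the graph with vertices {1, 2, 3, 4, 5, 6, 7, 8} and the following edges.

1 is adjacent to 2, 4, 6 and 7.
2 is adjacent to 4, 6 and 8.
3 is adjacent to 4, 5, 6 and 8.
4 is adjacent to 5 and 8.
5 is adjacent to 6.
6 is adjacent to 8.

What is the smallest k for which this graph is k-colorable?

3, 6, 8 form a triangle, so at least 3 colors are needed.
3 colors suffice: 1=c, 2=b, 3=b, 4=a, 5=c, 6=a, 7=a, 8=c. No two adjacent vertices share a color.

3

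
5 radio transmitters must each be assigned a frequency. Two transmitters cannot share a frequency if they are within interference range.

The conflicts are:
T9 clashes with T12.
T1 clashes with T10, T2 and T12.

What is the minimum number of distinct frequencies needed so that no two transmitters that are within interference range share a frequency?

T1 and T2 conflict, so at least 2 frequencies are needed.
2 frequencies suffice: frequency 1 → {T9, T1}; frequency 2 → {T10, T2, T12}. Every pair that conflicts lands in different frequencies.

2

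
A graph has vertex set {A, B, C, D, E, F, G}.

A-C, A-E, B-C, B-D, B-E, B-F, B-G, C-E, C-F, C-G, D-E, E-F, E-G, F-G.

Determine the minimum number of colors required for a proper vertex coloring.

5

B, C, E, F, G are pairwise adjacent (a clique of size 5), so at least 5 colors are needed.
5 colors suffice: A=blue, B=blue, C=green, D=green, E=red, F=purple, G=yellow. Each edge has distinct colors on its endpoints.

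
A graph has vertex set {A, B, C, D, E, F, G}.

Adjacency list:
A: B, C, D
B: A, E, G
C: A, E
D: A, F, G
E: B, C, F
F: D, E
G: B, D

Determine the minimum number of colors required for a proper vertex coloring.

The cycle E-B-A-D-F-E has odd length 5, so it cannot be 2-colored; at least 3 colors are needed.
One proper 3-coloring: A=1, B=2, C=2, D=2, E=1, F=3, G=1. No two adjacent vertices share a color.

3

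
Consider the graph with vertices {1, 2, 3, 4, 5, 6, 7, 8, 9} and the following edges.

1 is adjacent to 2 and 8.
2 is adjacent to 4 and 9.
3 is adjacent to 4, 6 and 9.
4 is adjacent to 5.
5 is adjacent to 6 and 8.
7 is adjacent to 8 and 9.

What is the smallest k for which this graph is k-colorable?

3

The cycle 4-2-1-8-5-4 has odd length 5, so it cannot be 2-colored; at least 3 colors are needed.
3 colors suffice: color a → {2, 3, 8}; color b → {1, 4, 6, 9}; color c → {5, 7}. No two adjacent vertices share a color.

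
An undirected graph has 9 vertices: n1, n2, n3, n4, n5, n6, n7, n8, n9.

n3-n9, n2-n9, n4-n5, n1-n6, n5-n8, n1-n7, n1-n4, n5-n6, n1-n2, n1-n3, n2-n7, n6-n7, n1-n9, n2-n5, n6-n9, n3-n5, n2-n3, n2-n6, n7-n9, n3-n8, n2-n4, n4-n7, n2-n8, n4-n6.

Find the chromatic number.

5

n1, n2, n6, n7, n9 are mutually adjacent (a clique of size 5), so at least 5 colors are needed.
A valid assignment using 5 colors: n1=2, n2=1, n3=3, n4=4, n5=2, n6=3, n7=5, n8=4, n9=4. No two adjacent vertices share a color.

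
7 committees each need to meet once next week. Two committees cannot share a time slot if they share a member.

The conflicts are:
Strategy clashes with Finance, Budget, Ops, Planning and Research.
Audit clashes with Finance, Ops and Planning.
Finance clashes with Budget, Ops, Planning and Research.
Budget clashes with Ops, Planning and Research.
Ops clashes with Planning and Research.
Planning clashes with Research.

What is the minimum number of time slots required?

6

Strategy, Finance, Budget, Ops, Planning, Research are mutually in conflict, so at least 6 time slots are needed.
6 time slots suffice: time slot 1 → {Planning}; time slot 2 → {Finance}; time slot 3 → {Ops}; time slot 4 → {Strategy, Audit}; time slot 5 → {Budget}; time slot 6 → {Research}. Every pair that conflicts lands in different time slots.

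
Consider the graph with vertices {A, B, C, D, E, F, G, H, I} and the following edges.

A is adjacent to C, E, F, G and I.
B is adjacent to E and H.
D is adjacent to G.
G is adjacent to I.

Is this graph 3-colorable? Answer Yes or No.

The chromatic number is 3. A, G, I are mutually adjacent, so at least 3 colors are needed.
3 colors suffice: A=1, B=1, C=2, D=1, E=2, F=2, G=2, H=2, I=3.
That is already a proper 3-coloring.

Yes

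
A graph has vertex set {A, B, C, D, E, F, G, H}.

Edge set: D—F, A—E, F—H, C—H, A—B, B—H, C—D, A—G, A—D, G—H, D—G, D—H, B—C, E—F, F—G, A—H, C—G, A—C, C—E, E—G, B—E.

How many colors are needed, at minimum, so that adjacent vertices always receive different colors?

5

A, C, D, G, H are pairwise adjacent (a clique of size 5), so at least 5 colors are needed.
5 colors suffice: color 1 → {A, F}; color 2 → {B, G}; color 3 → {E, H}; color 4 → {C}; color 5 → {D}. Every edge joins two different colors.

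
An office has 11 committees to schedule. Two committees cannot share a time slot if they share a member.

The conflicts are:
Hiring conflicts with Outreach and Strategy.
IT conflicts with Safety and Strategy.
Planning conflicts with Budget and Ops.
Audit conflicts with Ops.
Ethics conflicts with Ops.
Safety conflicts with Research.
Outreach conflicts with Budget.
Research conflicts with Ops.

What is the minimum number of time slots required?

3

The cycle Research-Ops-Planning-Budget-Outreach-Hiring-Strategy-IT-Safety-Research has odd length 9, so it cannot be 2-colored; at least 3 time slots are needed.
Using 3 time slots: Hiring=3, IT=1, Planning=3, Audit=2, Ethics=2, Safety=2, Outreach=1, Strategy=2, Research=3, Budget=2, Ops=1. No two conflicting committees share a time slot.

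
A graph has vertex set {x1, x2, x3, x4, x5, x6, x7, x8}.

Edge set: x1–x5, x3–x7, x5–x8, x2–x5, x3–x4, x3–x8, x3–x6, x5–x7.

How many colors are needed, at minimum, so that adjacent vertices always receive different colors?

x3 and x6 are adjacent, so at least 2 colors are needed.
A valid assignment using 2 colors: x1=2, x2=2, x3=1, x4=2, x5=1, x6=2, x7=2, x8=2. Each edge has distinct colors on its endpoints.

2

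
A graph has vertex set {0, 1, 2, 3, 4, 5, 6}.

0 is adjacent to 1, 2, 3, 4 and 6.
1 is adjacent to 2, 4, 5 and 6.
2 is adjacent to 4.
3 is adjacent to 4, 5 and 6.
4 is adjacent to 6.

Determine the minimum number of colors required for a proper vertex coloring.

0, 3, 4, 6 are mutually adjacent (a clique of size 4), so at least 4 colors are needed.
A valid assignment using 4 colors: 0=blue, 1=red, 2=yellow, 3=red, 4=green, 5=blue, 6=yellow. Every edge joins two different colors.

4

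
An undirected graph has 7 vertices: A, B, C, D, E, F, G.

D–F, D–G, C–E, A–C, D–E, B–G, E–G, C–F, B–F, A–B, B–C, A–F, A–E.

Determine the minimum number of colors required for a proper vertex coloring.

A, B, C, F are mutually adjacent (a clique of size 4), so at least 4 colors are needed.
4 colors suffice: color 1 → {B, E}; color 2 → {C, G}; color 3 → {A, D}; color 4 → {F}. Each edge has distinct colors on its endpoints.

4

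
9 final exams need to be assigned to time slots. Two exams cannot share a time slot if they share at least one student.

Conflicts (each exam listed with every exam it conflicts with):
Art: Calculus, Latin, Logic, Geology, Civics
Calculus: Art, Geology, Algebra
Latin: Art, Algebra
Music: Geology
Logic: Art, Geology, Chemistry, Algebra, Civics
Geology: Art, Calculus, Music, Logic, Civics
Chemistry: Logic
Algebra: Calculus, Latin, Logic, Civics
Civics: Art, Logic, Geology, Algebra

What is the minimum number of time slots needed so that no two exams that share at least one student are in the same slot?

Art, Logic, Geology, Civics all conflict with each other, so at least 4 time slots are needed.
4 time slots suffice: time slot 1 → {Geology, Chemistry, Algebra}; time slot 2 → {Calculus, Latin, Music, Logic}; time slot 3 → {Art}; time slot 4 → {Civics}. Each listed conflict is separated.

4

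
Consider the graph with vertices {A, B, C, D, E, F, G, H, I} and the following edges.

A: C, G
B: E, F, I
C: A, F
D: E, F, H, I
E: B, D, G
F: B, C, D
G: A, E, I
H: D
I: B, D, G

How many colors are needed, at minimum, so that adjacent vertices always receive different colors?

A and G are adjacent, so at least 2 colors are needed.
One proper 2-coloring: A=2, B=1, C=1, D=1, E=2, F=2, G=1, H=2, I=2. Every edge joins two different colors.

2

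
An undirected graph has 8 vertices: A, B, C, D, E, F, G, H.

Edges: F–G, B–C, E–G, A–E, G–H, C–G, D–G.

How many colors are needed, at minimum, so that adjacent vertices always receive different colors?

F and G are adjacent, so at least 2 colors are needed.
2 colors suffice: A=1, B=1, C=2, D=2, E=2, F=2, G=1, H=2. Every edge joins two different colors.

2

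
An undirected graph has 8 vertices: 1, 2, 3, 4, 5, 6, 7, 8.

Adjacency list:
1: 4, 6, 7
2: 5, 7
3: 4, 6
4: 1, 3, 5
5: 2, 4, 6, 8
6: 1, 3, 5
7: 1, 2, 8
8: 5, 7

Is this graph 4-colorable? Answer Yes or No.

The chromatic number is 3. The cycle 2-5-4-1-7-2 has odd length 5, so it cannot be 2-colored; at least 3 colors are needed.
3 colors suffice: color a → {3, 5, 7}; color b → {2, 4, 6, 8}; color c → {1}.
Since 4 ≥ 3, a proper 4-coloring certainly exists.

Yes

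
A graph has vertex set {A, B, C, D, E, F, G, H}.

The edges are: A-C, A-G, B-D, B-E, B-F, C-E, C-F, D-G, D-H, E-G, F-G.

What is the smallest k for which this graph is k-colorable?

C and F are adjacent, so at least 2 colors are needed.
A valid assignment using 2 colors: A=blue, B=red, C=red, D=blue, E=blue, F=blue, G=red, H=red. Every edge joins two different colors.

2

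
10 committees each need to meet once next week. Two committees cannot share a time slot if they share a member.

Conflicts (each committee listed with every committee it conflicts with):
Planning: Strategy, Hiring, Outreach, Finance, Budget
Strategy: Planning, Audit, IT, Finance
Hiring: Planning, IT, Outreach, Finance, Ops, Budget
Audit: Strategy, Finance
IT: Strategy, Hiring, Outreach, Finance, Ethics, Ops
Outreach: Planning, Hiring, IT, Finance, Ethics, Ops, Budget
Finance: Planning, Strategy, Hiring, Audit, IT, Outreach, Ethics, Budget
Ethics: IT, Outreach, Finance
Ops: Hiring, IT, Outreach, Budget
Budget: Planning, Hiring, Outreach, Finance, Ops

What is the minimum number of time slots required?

Planning, Hiring, Outreach, Finance, Budget pairwise conflict, so at least 5 time slots are needed.
5 time slots suffice: time slot 1 → {Finance, Ops}; time slot 2 → {Strategy, Outreach}; time slot 3 → {Hiring, Audit, Ethics}; time slot 4 → {IT, Budget}; time slot 5 → {Planning}. No two conflicting committees share a time slot.

5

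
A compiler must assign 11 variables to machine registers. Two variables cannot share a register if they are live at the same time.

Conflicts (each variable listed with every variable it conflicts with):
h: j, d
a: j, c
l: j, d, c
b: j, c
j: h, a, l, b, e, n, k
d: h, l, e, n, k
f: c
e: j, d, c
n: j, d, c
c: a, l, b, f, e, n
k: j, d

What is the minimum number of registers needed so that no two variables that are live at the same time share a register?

2

d and k conflict, so at least 2 registers are needed.
2 registers suffice: register 1 → {j, d, c}; register 2 → {h, a, l, b, f, e, n, k}. Every pair that conflicts lands in different registers.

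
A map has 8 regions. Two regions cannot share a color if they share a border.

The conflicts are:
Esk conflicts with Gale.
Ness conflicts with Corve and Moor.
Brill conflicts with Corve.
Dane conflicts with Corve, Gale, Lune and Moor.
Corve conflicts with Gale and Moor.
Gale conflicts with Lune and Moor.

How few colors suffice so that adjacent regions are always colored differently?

4

Dane, Corve, Gale, Moor all conflict with each other, so at least 4 colors are needed.
4 colors suffice: Esk=2, Ness=1, Brill=1, Dane=3, Corve=2, Gale=1, Lune=2, Moor=4. No two conflicting regions share a color.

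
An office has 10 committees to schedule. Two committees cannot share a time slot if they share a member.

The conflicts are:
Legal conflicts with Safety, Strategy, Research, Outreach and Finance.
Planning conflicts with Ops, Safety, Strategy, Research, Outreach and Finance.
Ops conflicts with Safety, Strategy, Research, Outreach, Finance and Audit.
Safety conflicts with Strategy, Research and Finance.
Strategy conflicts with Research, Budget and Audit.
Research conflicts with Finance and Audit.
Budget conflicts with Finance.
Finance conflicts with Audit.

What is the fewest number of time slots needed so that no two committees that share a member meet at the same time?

5

Planning, Ops, Safety, Strategy, Research all conflict with each other, so at least 5 time slots are needed.
5 time slots suffice: Legal=3, Planning=5, Ops=3, Safety=4, Strategy=1, Research=2, Budget=2, Outreach=1, Finance=1, Audit=4. Each listed conflict is separated.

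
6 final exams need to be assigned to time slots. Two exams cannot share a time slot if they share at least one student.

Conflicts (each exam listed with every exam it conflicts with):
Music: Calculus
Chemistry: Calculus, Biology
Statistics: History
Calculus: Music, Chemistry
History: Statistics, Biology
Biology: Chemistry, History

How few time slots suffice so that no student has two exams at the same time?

Music and Calculus conflict, so at least 2 time slots are needed.
2 time slots suffice: Music=1, Chemistry=1, Statistics=2, Calculus=2, History=1, Biology=2. Every pair that conflicts lands in different time slots.

2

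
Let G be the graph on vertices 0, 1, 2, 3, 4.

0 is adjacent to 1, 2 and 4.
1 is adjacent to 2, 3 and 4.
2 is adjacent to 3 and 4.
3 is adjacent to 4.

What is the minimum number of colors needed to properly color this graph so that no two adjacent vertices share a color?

1, 2, 3, 4 are pairwise adjacent (a clique of size 4), so at least 4 colors are needed.
One proper 4-coloring: 0=yellow, 1=green, 2=blue, 3=yellow, 4=red. No two adjacent vertices share a color.

4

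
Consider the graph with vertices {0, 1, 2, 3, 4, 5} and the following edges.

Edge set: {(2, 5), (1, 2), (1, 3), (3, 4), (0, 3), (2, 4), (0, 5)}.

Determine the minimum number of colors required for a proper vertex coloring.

3

The cycle 5-2-1-3-0-5 has odd length 5, so it cannot be 2-colored; at least 3 colors are needed.
One proper 3-coloring: 0=b, 1=b, 2=a, 3=a, 4=b, 5=c. Every edge joins two different colors.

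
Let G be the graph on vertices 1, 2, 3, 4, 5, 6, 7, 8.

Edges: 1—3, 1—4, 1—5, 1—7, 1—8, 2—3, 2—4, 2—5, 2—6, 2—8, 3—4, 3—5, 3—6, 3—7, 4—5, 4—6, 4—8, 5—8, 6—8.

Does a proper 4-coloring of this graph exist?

Yes

The chromatic number is 4. 2, 3, 4, 6 are mutually adjacent (a clique of size 4), so at least 4 colors are needed.
One proper 4-coloring: 1=c, 2=c, 3=a, 4=b, 5=d, 6=d, 7=b, 8=a.
That is already a proper 4-coloring.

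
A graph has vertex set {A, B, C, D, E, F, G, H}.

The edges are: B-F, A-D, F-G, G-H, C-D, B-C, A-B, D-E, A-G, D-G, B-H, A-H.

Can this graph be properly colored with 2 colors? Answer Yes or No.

No

A, D, G are pairwise adjacent, so at least 3 colors are needed.
So 2 colors are not enough.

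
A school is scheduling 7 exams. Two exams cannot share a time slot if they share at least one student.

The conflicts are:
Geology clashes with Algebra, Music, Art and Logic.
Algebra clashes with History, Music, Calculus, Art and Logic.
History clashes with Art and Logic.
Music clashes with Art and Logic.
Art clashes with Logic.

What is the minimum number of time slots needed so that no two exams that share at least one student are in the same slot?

Geology, Algebra, Music, Art, Logic pairwise conflict, so at least 5 time slots are needed.
5 time slots suffice: Geology=5, Algebra=1, History=4, Music=4, Calculus=2, Art=2, Logic=3. No two conflicting exams share a time slot.

5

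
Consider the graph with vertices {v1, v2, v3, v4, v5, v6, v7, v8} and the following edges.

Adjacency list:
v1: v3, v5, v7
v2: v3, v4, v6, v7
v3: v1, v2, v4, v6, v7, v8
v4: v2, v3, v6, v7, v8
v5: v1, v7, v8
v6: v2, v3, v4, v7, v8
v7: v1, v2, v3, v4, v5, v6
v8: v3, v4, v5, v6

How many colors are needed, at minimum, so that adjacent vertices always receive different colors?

v2, v3, v4, v6, v7 form a clique, so at least 5 colors are needed.
5 colors suffice: color 1 → {v3, v5}; color 2 → {v7, v8}; color 3 → {v1, v4}; color 4 → {v6}; color 5 → {v2}. Every edge joins two different colors.

5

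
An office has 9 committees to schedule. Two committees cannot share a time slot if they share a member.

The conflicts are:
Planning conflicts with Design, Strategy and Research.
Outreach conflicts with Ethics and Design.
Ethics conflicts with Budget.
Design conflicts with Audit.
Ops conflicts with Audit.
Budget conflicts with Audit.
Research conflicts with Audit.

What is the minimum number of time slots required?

3

The cycle Outreach-Ethics-Budget-Audit-Design-Outreach has odd length 5, so it cannot be 2-colored; at least 3 time slots are needed.
3 time slots suffice: Planning=1, Outreach=1, Ethics=3, Design=2, Ops=2, Budget=2, Strategy=2, Research=2, Audit=1. No two conflicting committees share a time slot.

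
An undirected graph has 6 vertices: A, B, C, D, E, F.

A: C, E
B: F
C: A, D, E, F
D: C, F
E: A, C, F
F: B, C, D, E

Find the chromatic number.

3

A, C, E are mutually adjacent, so at least 3 colors are needed.
3 colors suffice: A=blue, B=red, C=red, D=green, E=green, F=blue. Each edge has distinct colors on its endpoints.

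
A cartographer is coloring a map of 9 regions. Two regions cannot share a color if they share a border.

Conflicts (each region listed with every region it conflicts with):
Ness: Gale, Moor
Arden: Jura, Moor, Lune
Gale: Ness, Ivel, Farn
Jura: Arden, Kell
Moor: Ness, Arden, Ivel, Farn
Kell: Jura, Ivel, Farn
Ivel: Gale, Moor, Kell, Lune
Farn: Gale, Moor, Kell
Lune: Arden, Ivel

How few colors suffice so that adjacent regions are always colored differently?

The cycle Kell-Jura-Arden-Moor-Ivel-Kell has odd length 5, so it cannot be 2-colored; at least 3 colors are needed.
One proper 3-coloring: Ness=1, Arden=1, Gale=2, Jura=3, Moor=2, Kell=2, Ivel=1, Farn=1, Lune=2. No two conflicting regions share a color.

3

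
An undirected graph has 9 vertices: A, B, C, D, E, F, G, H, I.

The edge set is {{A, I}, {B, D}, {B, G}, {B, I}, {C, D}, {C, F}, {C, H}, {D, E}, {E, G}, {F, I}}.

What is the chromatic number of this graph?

The cycle I-B-D-C-F-I has odd length 5, so it cannot be 2-colored; at least 3 colors are needed.
3 colors suffice: color red → {D, G, H, I}; color blue → {A, B, C, E}; color green → {F}. Every edge joins two different colors.

3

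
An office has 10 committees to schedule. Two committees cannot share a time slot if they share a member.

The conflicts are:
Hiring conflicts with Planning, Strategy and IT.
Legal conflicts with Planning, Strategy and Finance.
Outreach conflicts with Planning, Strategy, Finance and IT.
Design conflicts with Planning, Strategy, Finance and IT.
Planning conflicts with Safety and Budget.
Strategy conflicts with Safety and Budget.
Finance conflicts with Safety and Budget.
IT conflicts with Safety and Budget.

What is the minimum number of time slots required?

2

Outreach and IT conflict, so at least 2 time slots are needed.
Using 2 time slots: Hiring=2, Legal=2, Outreach=2, Design=2, Planning=1, Strategy=1, Finance=1, IT=1, Safety=2, Budget=2. Each listed conflict is separated.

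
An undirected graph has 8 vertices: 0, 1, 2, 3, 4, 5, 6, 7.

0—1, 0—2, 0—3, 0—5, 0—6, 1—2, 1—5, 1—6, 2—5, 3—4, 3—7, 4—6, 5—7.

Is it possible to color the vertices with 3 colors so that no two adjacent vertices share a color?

No

0, 1, 2, 5 are mutually adjacent (a clique of size 4), so at least 4 colors are needed.
So 3 colors are not enough.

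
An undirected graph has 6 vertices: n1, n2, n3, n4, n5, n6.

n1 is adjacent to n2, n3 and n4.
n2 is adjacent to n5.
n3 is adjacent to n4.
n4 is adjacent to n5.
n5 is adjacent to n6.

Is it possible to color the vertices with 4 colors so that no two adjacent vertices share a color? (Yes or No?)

The chromatic number is 3. n1, n3, n4 are mutually adjacent, so at least 3 colors are needed.
A valid assignment using 3 colors: n1=1, n2=2, n3=3, n4=2, n5=1, n6=2.
Since 4 ≥ 3, a proper 4-coloring certainly exists.

Yes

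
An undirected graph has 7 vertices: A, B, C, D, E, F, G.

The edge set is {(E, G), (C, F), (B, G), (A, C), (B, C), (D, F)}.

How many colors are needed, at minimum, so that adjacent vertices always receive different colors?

2

B and G are adjacent, so at least 2 colors are needed.
One proper 2-coloring: A=blue, B=blue, C=red, D=red, E=blue, F=blue, G=red. Each edge has distinct colors on its endpoints.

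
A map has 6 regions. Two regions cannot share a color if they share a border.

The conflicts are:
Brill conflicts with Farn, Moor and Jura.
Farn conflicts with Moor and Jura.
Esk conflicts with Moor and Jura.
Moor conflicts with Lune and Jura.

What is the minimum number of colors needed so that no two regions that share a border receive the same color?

4

Brill, Farn, Moor, Jura all conflict with each other, so at least 4 colors are needed.
4 colors suffice: color 1 → {Moor}; color 2 → {Lune, Jura}; color 3 → {Farn, Esk}; color 4 → {Brill}. Each listed conflict is separated.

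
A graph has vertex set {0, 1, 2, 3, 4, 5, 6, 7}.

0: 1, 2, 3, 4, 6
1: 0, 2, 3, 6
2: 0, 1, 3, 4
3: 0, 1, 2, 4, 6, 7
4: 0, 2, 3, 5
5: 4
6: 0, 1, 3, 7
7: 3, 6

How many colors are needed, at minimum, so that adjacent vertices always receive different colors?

0, 1, 2, 3 are pairwise adjacent (a clique of size 4), so at least 4 colors are needed.
4 colors suffice: color red → {3, 5}; color blue → {0, 7}; color green → {1, 4}; color yellow → {2, 6}. No two adjacent vertices share a color.

4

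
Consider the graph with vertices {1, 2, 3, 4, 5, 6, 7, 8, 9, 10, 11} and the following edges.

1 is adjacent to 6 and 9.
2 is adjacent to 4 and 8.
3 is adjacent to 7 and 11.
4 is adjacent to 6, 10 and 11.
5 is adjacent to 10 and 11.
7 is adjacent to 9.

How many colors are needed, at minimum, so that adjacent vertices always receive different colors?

The cycle 1-9-7-3-11-4-6-1 has odd length 7, so it cannot be 2-colored; at least 3 colors are needed.
3 colors suffice: 1=green, 2=blue, 3=red, 4=red, 5=red, 6=blue, 7=blue, 8=red, 9=red, 10=blue, 11=blue. No two adjacent vertices share a color.

3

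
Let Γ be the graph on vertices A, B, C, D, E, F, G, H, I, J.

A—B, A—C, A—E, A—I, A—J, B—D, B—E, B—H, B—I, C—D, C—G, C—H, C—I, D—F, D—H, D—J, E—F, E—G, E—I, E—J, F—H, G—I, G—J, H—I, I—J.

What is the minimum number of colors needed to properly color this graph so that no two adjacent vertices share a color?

4

A, B, E, I are mutually adjacent (a clique of size 4), so at least 4 colors are needed.
4 colors suffice: color 1 → {D, I}; color 2 → {E, H}; color 3 → {A, F, G}; color 4 → {B, C, J}. Every edge joins two different colors.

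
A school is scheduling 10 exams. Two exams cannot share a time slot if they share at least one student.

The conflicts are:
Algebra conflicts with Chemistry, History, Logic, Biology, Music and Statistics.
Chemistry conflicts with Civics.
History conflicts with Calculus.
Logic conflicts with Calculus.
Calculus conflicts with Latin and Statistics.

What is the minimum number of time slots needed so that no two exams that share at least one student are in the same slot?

2

History and Calculus conflict, so at least 2 time slots are needed.
2 time slots suffice: time slot 1 → {Algebra, Calculus, Civics}; time slot 2 → {Chemistry, History, Logic, Latin, Biology, Music, Statistics}. No two conflicting exams share a time slot.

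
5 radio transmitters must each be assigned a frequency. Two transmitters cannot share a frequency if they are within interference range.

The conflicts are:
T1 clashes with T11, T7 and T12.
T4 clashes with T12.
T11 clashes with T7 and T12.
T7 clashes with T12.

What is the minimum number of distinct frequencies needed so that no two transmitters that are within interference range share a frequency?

T1, T11, T7, T12 are mutually in conflict, so at least 4 frequencies are needed.
4 frequencies suffice: T1=4, T4=2, T11=2, T7=3, T12=1. Each listed conflict is separated.

4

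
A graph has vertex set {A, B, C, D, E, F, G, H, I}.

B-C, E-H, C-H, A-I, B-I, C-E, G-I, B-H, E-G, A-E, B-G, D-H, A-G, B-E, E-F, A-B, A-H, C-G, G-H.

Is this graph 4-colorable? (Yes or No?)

No

A, B, E, G, H are pairwise adjacent (a clique of size 5), so at least 5 colors are needed.
So 4 colors are not enough.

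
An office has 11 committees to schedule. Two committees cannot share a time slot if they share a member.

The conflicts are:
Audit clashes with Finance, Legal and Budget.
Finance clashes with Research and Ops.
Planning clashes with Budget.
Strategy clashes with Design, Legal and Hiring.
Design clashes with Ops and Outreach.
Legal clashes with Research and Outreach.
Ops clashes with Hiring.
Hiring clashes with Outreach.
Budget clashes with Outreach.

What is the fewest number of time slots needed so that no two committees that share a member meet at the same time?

2

Design and Outreach conflict, so at least 2 time slots are needed.
Using 2 time slots: Audit=1, Finance=2, Planning=1, Strategy=1, Design=2, Legal=2, Research=1, Ops=1, Hiring=2, Budget=2, Outreach=1. Every pair that conflicts lands in different time slots.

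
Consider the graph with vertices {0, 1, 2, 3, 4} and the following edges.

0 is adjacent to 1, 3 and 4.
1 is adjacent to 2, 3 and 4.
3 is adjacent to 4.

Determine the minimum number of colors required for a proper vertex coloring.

0, 1, 3, 4 form a clique, so at least 4 colors are needed.
4 colors suffice: 0=d, 1=a, 2=b, 3=b, 4=c. No two adjacent vertices share a color.

4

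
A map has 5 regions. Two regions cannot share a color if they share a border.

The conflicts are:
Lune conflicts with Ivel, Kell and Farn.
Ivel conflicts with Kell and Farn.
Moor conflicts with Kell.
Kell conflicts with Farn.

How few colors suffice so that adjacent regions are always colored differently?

Lune, Ivel, Kell, Farn all conflict with each other, so at least 4 colors are needed.
4 colors suffice: color 1 → {Kell}; color 2 → {Moor, Farn}; color 3 → {Ivel}; color 4 → {Lune}. No two conflicting regions share a color.

4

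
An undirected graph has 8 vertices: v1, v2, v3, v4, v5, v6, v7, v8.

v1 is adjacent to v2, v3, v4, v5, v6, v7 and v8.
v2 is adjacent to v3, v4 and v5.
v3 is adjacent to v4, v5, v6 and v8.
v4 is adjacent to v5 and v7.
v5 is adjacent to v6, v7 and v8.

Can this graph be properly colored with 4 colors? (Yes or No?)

No

v1, v2, v3, v4, v5 are pairwise adjacent (a clique of size 5), so at least 5 colors are needed.
So 4 colors are not enough.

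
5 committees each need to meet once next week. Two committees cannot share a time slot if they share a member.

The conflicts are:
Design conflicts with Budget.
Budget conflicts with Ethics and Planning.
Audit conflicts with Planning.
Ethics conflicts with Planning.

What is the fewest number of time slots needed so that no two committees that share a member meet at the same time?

Budget, Ethics, Planning are mutually in conflict, so at least 3 time slots are needed.
Using 3 time slots: Design=2, Budget=1, Audit=1, Ethics=3, Planning=2. Each listed conflict is separated.

3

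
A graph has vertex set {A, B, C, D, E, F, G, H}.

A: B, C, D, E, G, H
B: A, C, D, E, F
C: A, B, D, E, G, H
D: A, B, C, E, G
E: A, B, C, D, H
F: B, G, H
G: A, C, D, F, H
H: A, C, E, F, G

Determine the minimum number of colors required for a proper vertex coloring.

5

A, B, C, D, E are mutually adjacent (a clique of size 5), so at least 5 colors are needed.
5 colors suffice: A=2, B=5, C=1, D=3, E=4, F=1, G=4, H=3. Each edge has distinct colors on its endpoints.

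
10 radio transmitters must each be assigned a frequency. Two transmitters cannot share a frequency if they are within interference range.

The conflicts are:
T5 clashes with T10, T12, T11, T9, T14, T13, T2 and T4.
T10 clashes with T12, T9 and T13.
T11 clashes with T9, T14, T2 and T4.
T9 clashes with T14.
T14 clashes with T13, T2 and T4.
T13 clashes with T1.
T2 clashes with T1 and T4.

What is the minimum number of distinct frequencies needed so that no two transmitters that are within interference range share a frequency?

5

T5, T11, T14, T2, T4 all conflict with each other, so at least 5 frequencies are needed.
5 frequencies suffice: frequency 1 → {T5, T1}; frequency 2 → {T10, T14}; frequency 3 → {T12, T9, T13, T2}; frequency 4 → {T11}; frequency 5 → {T4}. Every pair that conflicts lands in different frequencies.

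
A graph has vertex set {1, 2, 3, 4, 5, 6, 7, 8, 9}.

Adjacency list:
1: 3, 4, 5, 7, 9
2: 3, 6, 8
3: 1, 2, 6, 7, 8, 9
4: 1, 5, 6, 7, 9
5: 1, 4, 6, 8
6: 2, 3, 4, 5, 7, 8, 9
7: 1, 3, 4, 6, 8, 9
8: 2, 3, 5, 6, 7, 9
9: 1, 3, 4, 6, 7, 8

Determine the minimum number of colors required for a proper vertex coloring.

5

3, 6, 7, 8, 9 form a clique, so at least 5 colors are needed.
5 colors suffice: color a → {1, 6}; color b → {2, 5, 9}; color c → {3, 4}; color d → {8}; color e → {7}. Each edge has distinct colors on its endpoints.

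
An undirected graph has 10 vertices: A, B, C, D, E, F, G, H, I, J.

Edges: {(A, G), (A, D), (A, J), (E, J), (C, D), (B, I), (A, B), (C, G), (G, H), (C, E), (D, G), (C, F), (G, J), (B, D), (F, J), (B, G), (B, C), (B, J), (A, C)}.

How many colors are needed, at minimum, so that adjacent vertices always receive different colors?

5

A, B, C, D, G are mutually adjacent (a clique of size 5), so at least 5 colors are needed.
One proper 5-coloring: A=4, B=3, C=2, D=5, E=1, F=1, G=1, H=2, I=1, J=2. No two adjacent vertices share a color.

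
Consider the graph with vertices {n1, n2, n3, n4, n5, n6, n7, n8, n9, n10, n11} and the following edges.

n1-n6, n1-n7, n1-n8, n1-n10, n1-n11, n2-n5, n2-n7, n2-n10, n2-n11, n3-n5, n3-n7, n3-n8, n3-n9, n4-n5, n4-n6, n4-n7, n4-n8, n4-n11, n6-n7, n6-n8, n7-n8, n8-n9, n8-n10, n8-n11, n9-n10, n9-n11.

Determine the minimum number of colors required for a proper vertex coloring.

n1, n6, n7, n8 are pairwise adjacent (a clique of size 4), so at least 4 colors are needed.
4 colors suffice: n1=green, n2=red, n3=green, n4=green, n5=blue, n6=yellow, n7=blue, n8=red, n9=yellow, n10=blue, n11=blue. Each edge has distinct colors on its endpoints.

4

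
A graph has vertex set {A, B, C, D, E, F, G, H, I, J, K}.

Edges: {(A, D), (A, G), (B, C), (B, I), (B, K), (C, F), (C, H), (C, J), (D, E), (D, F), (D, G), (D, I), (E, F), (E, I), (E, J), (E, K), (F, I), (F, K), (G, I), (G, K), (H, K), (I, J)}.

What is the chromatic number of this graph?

4

D, E, F, I form a clique, so at least 4 colors are needed.
One proper 4-coloring: A=red, B=blue, C=red, D=blue, E=green, F=yellow, G=green, H=blue, I=red, J=blue, K=red. Each edge has distinct colors on its endpoints.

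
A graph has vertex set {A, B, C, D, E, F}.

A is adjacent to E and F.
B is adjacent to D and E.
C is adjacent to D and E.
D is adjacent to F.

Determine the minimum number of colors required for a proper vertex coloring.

The cycle A-E-C-D-F-A has odd length 5, so it cannot be 2-colored; at least 3 colors are needed.
One proper 3-coloring: A=2, B=2, C=2, D=1, E=1, F=3. Every edge joins two different colors.

3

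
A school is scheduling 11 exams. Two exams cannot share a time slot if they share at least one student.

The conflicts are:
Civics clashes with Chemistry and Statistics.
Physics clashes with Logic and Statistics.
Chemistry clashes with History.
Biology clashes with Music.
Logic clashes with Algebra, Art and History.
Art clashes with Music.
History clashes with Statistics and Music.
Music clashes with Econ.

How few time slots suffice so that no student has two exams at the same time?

2

Music and Econ conflict, so at least 2 time slots are needed.
2 time slots suffice: time slot 1 → {Chemistry, Logic, Statistics, Music}; time slot 2 → {Civics, Physics, Biology, Algebra, Art, History, Econ}. Each listed conflict is separated.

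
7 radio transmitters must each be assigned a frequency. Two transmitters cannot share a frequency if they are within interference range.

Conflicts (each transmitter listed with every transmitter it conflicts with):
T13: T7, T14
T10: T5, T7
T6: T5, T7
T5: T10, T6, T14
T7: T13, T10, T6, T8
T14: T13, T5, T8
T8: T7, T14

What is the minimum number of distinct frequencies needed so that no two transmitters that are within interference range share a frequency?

The cycle T14-T5-T6-T7-T13-T14 has odd length 5, so it cannot be 2-colored; at least 3 frequencies are needed.
3 frequencies suffice: frequency 1 → {T5, T7}; frequency 2 → {T10, T6, T14}; frequency 3 → {T13, T8}. No two conflicting transmitters share a frequency.

3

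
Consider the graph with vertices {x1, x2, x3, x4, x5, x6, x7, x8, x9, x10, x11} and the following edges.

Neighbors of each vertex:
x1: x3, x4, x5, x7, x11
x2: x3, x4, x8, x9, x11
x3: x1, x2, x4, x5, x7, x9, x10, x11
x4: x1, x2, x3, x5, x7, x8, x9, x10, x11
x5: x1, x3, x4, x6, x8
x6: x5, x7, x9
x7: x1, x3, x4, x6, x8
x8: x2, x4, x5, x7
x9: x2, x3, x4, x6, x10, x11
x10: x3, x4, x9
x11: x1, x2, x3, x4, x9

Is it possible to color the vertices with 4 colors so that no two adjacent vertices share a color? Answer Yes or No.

No

x2, x3, x4, x9, x11 are pairwise adjacent (a clique of size 5), so at least 5 colors are needed.
So 4 colors are not enough.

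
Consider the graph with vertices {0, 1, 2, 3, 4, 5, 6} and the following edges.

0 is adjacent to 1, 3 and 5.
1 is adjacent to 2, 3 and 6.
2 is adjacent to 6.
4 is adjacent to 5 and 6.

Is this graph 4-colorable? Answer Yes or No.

Yes

The chromatic number is 3. 1, 2, 6 form a triangle, so at least 3 colors are needed.
3 colors suffice: 0=blue, 1=red, 2=green, 3=green, 4=green, 5=red, 6=blue.
Since 4 ≥ 3, a proper 4-coloring certainly exists.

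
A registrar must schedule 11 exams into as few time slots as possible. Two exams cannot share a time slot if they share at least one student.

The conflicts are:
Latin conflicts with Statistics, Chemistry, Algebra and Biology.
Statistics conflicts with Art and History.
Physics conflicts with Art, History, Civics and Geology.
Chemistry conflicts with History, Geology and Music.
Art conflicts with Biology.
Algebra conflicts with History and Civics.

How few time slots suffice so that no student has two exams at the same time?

Chemistry and Geology conflict, so at least 2 time slots are needed.
2 time slots suffice: time slot 1 → {Latin, Art, History, Civics, Geology, Music}; time slot 2 → {Statistics, Physics, Chemistry, Algebra, Biology}. Each listed conflict is separated.

2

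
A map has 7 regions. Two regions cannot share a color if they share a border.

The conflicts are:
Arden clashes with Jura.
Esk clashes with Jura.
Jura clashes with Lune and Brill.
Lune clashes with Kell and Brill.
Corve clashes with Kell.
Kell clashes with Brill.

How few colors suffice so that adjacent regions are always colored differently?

Lune, Kell, Brill pairwise conflict, so at least 3 colors are needed.
3 colors suffice: color 1 → {Jura, Kell}; color 2 → {Arden, Esk, Lune, Corve}; color 3 → {Brill}. No two conflicting regions share a color.

3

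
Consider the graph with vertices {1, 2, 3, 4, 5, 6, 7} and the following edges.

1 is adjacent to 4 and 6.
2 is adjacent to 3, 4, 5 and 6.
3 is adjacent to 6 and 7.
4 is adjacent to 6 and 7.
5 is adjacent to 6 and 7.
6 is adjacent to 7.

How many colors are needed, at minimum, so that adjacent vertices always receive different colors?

3

1, 4, 6 are pairwise adjacent, so at least 3 colors are needed.
3 colors suffice: color red → {6}; color blue → {3, 4, 5}; color green → {1, 2, 7}. Each edge has distinct colors on its endpoints.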